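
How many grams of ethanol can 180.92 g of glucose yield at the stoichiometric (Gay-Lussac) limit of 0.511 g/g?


Theoretical ethanol yield: m_EtOH = 0.511 * m_glucose
m_EtOH = 0.511 * 180.92 = 92.4501 g

92.4501 g


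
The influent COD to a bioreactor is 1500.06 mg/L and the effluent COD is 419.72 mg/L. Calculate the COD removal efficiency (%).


eta = (COD_in - COD_out) / COD_in * 100
= (1500.06 - 419.72) / 1500.06 * 100
= 72.0198%

72.0198%


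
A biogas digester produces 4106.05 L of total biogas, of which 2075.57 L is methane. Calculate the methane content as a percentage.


CH4% = V_CH4 / V_total * 100
= 2075.57 / 4106.05 * 100
= 50.5491%

50.5491%


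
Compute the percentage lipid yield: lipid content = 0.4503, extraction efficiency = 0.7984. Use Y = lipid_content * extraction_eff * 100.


Y = lipid_content * extraction_eff * 100
= 0.4503 * 0.7984 * 100
= 35.9520%

35.9520%


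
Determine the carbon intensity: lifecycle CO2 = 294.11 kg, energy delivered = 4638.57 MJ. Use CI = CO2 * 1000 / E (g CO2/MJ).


CI = CO2 * 1000 / E
= 294.11 * 1000 / 4638.57
= 63.4053 g CO2/MJ

63.4053 g CO2/MJ


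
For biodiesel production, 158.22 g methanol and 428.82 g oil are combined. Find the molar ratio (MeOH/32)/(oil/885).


Molar ratio = n_MeOH / n_oil = (MeOH/32) / (oil/885) = (MeOH * 885) / (32 * oil)
= (158.22 * 885) / (32 * 428.82)
= 10.2042

10.2042


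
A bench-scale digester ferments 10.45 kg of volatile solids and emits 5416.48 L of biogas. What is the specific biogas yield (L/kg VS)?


Y = V / VS
= 5416.48 / 10.45
= 518.3234 L/kg VS

518.3234 L/kg VS


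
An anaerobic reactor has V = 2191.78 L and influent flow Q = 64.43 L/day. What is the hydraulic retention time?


HRT = V / Q
= 2191.78 / 64.43
= 34.0180 days

34.0180 days


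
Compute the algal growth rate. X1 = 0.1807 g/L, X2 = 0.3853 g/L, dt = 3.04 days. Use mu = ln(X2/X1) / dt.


mu = ln(X2/X1) / dt
= ln(0.3853/0.1807) / 3.04
= 0.2491 per day

0.2491 per day


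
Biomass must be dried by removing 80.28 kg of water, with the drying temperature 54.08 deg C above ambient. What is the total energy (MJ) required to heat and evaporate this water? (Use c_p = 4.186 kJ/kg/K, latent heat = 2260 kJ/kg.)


E = m_water * (4.186 * dT + 2260) / 1000
= 80.28 * (4.186 * 54.08 + 2260) / 1000
= 199.6065 MJ

199.6065 MJ


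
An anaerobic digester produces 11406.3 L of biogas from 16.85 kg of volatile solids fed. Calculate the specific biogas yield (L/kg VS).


Y = V / VS
= 11406.3 / 16.85
= 676.9318 L/kg VS

676.9318 L/kg VS


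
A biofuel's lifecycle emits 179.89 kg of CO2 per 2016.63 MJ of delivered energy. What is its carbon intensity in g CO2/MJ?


CI = CO2 * 1000 / E
= 179.89 * 1000 / 2016.63
= 89.2033 g CO2/MJ

89.2033 g CO2/MJ


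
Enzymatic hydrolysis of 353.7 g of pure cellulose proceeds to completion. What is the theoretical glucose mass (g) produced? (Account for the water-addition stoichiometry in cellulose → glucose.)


glucose = cellulose * 180/162
= 353.7 * 180/162
= 393.0000 g

393.0000 g


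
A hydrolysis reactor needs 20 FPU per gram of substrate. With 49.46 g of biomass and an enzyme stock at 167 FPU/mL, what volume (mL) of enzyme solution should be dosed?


V = dosage * m_sub / activity
V = 20 * 49.46 / 167
V = 5.9234 mL

5.9234 mL


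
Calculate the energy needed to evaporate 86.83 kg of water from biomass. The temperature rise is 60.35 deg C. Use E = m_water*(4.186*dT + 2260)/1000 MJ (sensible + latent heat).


E = m_water * (4.186 * dT + 2260) / 1000
= 86.83 * (4.186 * 60.35 + 2260) / 1000
= 218.1712 MJ

218.1712 MJ


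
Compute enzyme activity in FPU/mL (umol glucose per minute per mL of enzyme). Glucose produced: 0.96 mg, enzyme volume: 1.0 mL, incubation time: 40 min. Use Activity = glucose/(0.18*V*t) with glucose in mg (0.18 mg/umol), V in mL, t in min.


Activity = glucose_mg / (0.18 mg/umol * V_mL * t_min)
= 0.96 / (0.18 * 1.0 * 40)
= 0.1333 FPU/mL

0.1333 FPU/mL


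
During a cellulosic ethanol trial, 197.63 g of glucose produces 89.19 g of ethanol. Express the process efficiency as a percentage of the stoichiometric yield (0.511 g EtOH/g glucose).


Fermentation efficiency = (actual / (0.511 * glucose)) * 100
= (89.19 / (0.511 * 197.63)) * 100
= 88.3166%

88.3166%


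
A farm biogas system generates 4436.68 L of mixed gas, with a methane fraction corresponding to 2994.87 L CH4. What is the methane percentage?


CH4% = V_CH4 / V_total * 100
= 2994.87 / 4436.68 * 100
= 67.5025%

67.5025%


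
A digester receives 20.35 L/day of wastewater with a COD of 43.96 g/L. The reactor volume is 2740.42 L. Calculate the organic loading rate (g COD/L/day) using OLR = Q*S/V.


OLR = Q * S / V
= 20.35 * 43.96 / 2740.42
= 0.3264 g/L/day

0.3264 g/L/day


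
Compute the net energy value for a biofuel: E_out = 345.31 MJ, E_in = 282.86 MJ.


NEV = E_out - E_in
= 345.31 - 282.86
= 62.4500 MJ

62.4500 MJ


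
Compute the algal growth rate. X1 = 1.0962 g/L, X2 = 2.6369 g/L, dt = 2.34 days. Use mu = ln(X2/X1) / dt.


mu = ln(X2/X1) / dt
= ln(2.6369/1.0962) / 2.34
= 0.3751 per day

0.3751 per day


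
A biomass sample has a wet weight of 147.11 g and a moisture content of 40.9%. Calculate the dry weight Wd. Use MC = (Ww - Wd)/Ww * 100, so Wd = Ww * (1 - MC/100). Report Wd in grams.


Wd = Ww * (1 - MC/100)
= 147.11 * (1 - 40.9/100)
= 86.9420 g

86.9420 g


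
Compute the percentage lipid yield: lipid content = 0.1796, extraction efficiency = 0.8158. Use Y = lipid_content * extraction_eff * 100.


Y = lipid_content * extraction_eff * 100
= 0.1796 * 0.8158 * 100
= 14.6518%

14.6518%


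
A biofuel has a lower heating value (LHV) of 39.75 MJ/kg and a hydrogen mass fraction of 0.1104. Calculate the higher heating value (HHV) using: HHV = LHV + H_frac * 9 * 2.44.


HHV = LHV + H_frac * 9 * 2.44
= 39.75 + 0.1104 * 9 * 2.44
= 42.1744 MJ/kg

42.1744 MJ/kg


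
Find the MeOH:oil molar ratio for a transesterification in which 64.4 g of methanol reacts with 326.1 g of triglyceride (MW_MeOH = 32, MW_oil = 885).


Molar ratio = n_MeOH / n_oil = (MeOH/32) / (oil/885) = (MeOH * 885) / (32 * oil)
= (64.4 * 885) / (32 * 326.1)
= 5.4617

5.4617


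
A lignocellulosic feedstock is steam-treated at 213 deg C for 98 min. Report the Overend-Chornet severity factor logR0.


logR0 = log10(t * exp((T - 100) / 14.75))
= log10(98 * exp((213 - 100) / 14.75))
= 5.3184

5.3184


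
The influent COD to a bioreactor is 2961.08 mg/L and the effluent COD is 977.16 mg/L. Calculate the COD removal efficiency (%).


eta = (COD_in - COD_out) / COD_in * 100
= (2961.08 - 977.16) / 2961.08 * 100
= 66.9999%

66.9999%


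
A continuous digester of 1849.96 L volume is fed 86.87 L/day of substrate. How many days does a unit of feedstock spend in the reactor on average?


HRT = V / Q
= 1849.96 / 86.87
= 21.2957 days

21.2957 days


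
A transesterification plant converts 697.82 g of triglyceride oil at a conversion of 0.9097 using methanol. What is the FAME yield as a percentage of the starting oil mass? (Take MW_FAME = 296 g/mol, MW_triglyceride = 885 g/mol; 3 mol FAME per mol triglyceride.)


m_FAME = oil * conv * (3 * 296 / 885) = oil * conv * (888/885)
= 697.82 * 0.9097 * 888 / 885
= 636.9587 g
Y = m_FAME / oil * 100 = conv * (888/885) * 100
= 0.9097 * 888 / 885 * 100
= 91.28%

91.28%


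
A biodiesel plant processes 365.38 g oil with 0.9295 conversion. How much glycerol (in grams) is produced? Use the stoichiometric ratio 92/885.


glycerol = oil * conv * (92/885)
= 365.38 * 0.9295 * 92 / 885
= 35.3052 g

35.3052 g


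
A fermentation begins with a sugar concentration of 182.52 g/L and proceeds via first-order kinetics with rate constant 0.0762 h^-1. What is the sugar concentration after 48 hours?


S = S0 * exp(-k * t)
S = 182.52 * exp(-0.0762 * 48)
S = 4.7080 g/L

4.7080 g/L


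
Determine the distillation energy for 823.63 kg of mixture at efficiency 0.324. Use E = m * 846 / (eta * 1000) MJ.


E = m * 846 / (eta * 1000)
= 823.63 * 846 / (0.324 * 1000)
= 2150.5894 MJ

2150.5894 MJ


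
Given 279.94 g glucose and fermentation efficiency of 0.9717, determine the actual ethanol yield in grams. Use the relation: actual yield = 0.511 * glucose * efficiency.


Actual ethanol: m = 0.511 * 279.94 * 0.9717
m = 139.0010 g

139.0010 g


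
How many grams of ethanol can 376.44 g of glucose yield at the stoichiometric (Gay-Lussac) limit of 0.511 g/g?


Theoretical ethanol yield: m_EtOH = 0.511 * m_glucose
m_EtOH = 0.511 * 376.44 = 192.3608 g

192.3608 g


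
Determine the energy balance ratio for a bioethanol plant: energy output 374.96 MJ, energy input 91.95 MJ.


EROI = E_out / E_in
= 374.96 / 91.95
= 4.0779

4.0779


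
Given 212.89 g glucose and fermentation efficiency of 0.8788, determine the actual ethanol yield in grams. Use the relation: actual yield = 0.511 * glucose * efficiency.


Actual ethanol: m = 0.511 * 212.89 * 0.8788
m = 95.6018 g

95.6018 g


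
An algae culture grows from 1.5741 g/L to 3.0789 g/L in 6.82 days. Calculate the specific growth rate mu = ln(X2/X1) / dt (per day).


mu = ln(X2/X1) / dt
= ln(3.0789/1.5741) / 6.82
= 0.0984 per day

0.0984 per day


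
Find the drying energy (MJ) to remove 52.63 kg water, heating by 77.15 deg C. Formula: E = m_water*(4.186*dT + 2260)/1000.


E = m_water * (4.186 * dT + 2260) / 1000
= 52.63 * (4.186 * 77.15 + 2260) / 1000
= 135.9407 MJ

135.9407 MJ


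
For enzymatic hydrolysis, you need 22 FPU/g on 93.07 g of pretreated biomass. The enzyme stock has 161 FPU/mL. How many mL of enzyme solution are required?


V = dosage * m_sub / activity
V = 22 * 93.07 / 161
V = 12.7176 mL

12.7176 mL


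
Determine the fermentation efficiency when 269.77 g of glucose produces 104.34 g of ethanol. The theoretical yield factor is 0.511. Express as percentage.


Fermentation efficiency = (actual / (0.511 * glucose)) * 100
= (104.34 / (0.511 * 269.77)) * 100
= 75.6896%

75.6896%


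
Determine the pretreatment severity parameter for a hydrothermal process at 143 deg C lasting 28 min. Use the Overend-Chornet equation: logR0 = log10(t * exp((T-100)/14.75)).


logR0 = log10(t * exp((T - 100) / 14.75))
= log10(28 * exp((143 - 100) / 14.75))
= 2.7132

2.7132


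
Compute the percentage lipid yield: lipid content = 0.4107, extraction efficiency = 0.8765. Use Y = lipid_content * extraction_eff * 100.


Y = lipid_content * extraction_eff * 100
= 0.4107 * 0.8765 * 100
= 35.9979%

35.9979%


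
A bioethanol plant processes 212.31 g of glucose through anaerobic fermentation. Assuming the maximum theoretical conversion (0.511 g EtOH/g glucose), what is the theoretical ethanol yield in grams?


Theoretical ethanol yield: m_EtOH = 0.511 * m_glucose
m_EtOH = 0.511 * 212.31 = 108.4904 g

108.4904 g


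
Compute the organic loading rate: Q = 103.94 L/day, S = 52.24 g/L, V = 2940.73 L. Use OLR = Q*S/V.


OLR = Q * S / V
= 103.94 * 52.24 / 2940.73
= 1.8464 g/L/day

1.8464 g/L/day


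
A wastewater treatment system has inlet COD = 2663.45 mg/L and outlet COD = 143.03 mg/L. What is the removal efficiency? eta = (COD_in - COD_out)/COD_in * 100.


eta = (COD_in - COD_out) / COD_in * 100
= (2663.45 - 143.03) / 2663.45 * 100
= 94.6299%

94.6299%


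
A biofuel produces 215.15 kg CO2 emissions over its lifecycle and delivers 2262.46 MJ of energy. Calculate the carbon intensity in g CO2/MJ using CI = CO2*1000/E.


CI = CO2 * 1000 / E
= 215.15 * 1000 / 2262.46
= 95.0956 g CO2/MJ

95.0956 g CO2/MJ


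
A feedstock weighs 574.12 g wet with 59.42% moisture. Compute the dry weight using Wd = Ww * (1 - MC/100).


Wd = Ww * (1 - MC/100)
= 574.12 * (1 - 59.42/100)
= 232.9779 g

232.9779 g


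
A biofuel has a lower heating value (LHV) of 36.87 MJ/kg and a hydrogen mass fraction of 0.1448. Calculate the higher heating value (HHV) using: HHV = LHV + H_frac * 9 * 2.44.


HHV = LHV + H_frac * 9 * 2.44
= 36.87 + 0.1448 * 9 * 2.44
= 40.0498 MJ/kg

40.0498 MJ/kg


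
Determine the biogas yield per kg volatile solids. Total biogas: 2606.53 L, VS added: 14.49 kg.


Y = V / VS
= 2606.53 / 14.49
= 179.8847 L/kg VS

179.8847 L/kg VS


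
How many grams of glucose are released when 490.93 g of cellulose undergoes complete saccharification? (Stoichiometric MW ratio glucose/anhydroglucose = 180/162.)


glucose = cellulose * 180/162
= 490.93 * 180/162
= 545.4778 g

545.4778 g


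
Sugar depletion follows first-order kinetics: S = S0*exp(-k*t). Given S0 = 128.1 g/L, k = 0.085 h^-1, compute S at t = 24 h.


S = S0 * exp(-k * t)
S = 128.1 * exp(-0.085 * 24)
S = 16.6567 g/L

16.6567 g/L


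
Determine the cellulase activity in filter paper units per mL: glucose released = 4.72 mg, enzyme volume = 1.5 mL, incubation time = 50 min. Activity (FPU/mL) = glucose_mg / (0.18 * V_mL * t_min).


Activity = glucose_mg / (0.18 mg/umol * V_mL * t_min)
= 4.72 / (0.18 * 1.5 * 50)
= 0.3496 FPU/mL

0.3496 FPU/mL


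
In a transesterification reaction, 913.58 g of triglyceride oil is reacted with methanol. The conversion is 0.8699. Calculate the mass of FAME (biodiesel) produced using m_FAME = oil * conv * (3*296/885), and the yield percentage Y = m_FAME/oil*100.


m_FAME = oil * conv * (3 * 296 / 885) = oil * conv * (888/885)
= 913.58 * 0.8699 * 888 / 885
= 797.4172 g
Y = m_FAME / oil * 100 = conv * (888/885) * 100
= 0.8699 * 888 / 885 * 100
= 87.28%

797.4172 g FAME; Y = 87.28%


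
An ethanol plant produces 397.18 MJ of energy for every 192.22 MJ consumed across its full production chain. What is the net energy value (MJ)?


NEV = E_out - E_in
= 397.18 - 192.22
= 204.9600 MJ

204.9600 MJ


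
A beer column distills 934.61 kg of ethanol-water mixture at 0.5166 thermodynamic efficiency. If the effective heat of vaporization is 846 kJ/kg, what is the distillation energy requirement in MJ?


E = m * 846 / (eta * 1000)
= 934.61 * 846 / (0.5166 * 1000)
= 1530.5460 MJ

1530.5460 MJ


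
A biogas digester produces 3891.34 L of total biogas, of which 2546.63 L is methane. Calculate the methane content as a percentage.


CH4% = V_CH4 / V_total * 100
= 2546.63 / 3891.34 * 100
= 65.4435%

65.4435%


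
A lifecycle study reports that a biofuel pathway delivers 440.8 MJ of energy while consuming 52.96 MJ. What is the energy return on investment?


EROI = E_out / E_in
= 440.8 / 52.96
= 8.3233

8.3233


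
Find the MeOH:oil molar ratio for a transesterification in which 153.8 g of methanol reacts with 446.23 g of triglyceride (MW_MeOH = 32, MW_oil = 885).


Molar ratio = n_MeOH / n_oil = (MeOH/32) / (oil/885) = (MeOH * 885) / (32 * oil)
= (153.8 * 885) / (32 * 446.23)
= 9.5321

9.5321


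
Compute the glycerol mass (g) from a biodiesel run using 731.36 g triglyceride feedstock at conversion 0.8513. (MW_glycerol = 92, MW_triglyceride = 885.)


glycerol = oil * conv * (92/885)
= 731.36 * 0.8513 * 92 / 885
= 64.7230 g

64.7230 g


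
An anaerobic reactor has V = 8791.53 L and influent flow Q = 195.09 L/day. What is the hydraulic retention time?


HRT = V / Q
= 8791.53 / 195.09
= 45.0640 days

45.0640 days


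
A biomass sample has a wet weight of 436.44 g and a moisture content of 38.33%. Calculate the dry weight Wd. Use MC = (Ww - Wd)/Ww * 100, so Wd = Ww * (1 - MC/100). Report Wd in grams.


Wd = Ww * (1 - MC/100)
= 436.44 * (1 - 38.33/100)
= 269.1525 g

269.1525 g


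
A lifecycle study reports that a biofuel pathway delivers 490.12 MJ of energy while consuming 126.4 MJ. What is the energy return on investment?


EROI = E_out / E_in
= 490.12 / 126.4
= 3.8775

3.8775


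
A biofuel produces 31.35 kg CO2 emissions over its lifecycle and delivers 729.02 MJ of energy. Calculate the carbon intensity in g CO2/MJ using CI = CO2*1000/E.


CI = CO2 * 1000 / E
= 31.35 * 1000 / 729.02
= 43.0029 g CO2/MJ

43.0029 g CO2/MJ


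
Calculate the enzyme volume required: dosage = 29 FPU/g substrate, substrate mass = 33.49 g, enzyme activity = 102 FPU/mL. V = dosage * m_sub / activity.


V = dosage * m_sub / activity
V = 29 * 33.49 / 102
V = 9.5217 mL

9.5217 mL


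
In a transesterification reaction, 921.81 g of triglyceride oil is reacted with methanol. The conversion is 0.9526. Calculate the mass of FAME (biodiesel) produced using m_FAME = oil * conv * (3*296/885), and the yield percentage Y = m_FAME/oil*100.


m_FAME = oil * conv * (3 * 296 / 885) = oil * conv * (888/885)
= 921.81 * 0.9526 * 888 / 885
= 881.0929 g
Y = m_FAME / oil * 100 = conv * (888/885) * 100
= 0.9526 * 888 / 885 * 100
= 95.58%

881.0929 g FAME; Y = 95.58%


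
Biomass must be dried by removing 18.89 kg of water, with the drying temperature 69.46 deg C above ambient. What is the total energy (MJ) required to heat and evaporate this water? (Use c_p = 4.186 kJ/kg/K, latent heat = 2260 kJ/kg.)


E = m_water * (4.186 * dT + 2260) / 1000
= 18.89 * (4.186 * 69.46 + 2260) / 1000
= 48.1838 MJ

48.1838 MJ


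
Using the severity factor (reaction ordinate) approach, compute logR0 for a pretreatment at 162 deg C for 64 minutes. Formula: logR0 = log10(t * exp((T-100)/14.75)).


logR0 = log10(t * exp((T - 100) / 14.75))
= log10(64 * exp((162 - 100) / 14.75))
= 3.6317

3.6317


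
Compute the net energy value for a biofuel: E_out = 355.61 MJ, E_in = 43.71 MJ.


NEV = E_out - E_in
= 355.61 - 43.71
= 311.9000 MJ

311.9000 MJ


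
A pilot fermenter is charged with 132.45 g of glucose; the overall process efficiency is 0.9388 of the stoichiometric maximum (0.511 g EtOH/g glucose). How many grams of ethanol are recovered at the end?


Actual ethanol: m = 0.511 * 132.45 * 0.9388
m = 63.5398 g

63.5398 g


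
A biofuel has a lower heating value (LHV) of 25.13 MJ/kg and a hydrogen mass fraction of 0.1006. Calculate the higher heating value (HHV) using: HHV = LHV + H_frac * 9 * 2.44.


HHV = LHV + H_frac * 9 * 2.44
= 25.13 + 0.1006 * 9 * 2.44
= 27.3392 MJ/kg

27.3392 MJ/kg


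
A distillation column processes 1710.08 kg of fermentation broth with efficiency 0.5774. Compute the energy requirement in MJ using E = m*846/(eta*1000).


E = m * 846 / (eta * 1000)
= 1710.08 * 846 / (0.5774 * 1000)
= 2505.5900 MJ

2505.5900 MJ


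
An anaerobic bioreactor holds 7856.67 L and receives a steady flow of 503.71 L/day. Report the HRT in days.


HRT = V / Q
= 7856.67 / 503.71
= 15.5976 days

15.5976 days


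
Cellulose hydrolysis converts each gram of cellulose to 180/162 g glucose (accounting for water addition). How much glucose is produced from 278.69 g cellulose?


glucose = cellulose * 180/162
= 278.69 * 180/162
= 309.6556 g

309.6556 g


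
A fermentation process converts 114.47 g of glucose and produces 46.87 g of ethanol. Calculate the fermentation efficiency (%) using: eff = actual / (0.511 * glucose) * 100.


Fermentation efficiency = (actual / (0.511 * glucose)) * 100
= (46.87 / (0.511 * 114.47)) * 100
= 80.1276%

80.1276%


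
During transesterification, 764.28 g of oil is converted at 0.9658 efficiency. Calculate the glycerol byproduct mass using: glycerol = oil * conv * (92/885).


glycerol = oil * conv * (92/885)
= 764.28 * 0.9658 * 92 / 885
= 76.7334 g

76.7334 g


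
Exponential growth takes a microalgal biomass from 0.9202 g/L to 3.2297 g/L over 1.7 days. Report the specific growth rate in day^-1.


mu = ln(X2/X1) / dt
= ln(3.2297/0.9202) / 1.7
= 0.7386 per day

0.7386 per day


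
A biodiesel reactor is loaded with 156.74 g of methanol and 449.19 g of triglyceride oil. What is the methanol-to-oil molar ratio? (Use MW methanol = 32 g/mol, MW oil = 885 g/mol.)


Molar ratio = n_MeOH / n_oil = (MeOH/32) / (oil/885) = (MeOH * 885) / (32 * oil)
= (156.74 * 885) / (32 * 449.19)
= 9.6503

9.6503


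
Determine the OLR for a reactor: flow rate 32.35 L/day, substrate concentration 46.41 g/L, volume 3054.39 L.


OLR = Q * S / V
= 32.35 * 46.41 / 3054.39
= 0.4915 g/L/day

0.4915 g/L/day


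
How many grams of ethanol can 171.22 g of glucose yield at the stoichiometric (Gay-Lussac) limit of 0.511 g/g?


Theoretical ethanol yield: m_EtOH = 0.511 * m_glucose
m_EtOH = 0.511 * 171.22 = 87.4934 g

87.4934 g


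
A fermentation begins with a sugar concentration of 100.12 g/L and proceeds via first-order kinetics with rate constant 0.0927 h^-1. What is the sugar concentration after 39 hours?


S = S0 * exp(-k * t)
S = 100.12 * exp(-0.0927 * 39)
S = 2.6941 g/L

2.6941 g/L


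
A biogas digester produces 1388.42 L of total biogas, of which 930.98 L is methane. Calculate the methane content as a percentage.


CH4% = V_CH4 / V_total * 100
= 930.98 / 1388.42 * 100
= 67.0532%

67.0532%


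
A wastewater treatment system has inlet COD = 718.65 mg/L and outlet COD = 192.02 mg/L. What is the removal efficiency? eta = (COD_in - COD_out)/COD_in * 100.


eta = (COD_in - COD_out) / COD_in * 100
= (718.65 - 192.02) / 718.65 * 100
= 73.2805%

73.2805%


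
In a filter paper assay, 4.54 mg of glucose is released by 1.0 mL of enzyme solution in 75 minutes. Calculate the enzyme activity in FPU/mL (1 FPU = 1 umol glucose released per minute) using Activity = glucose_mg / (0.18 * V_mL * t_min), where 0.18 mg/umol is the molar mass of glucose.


Activity = glucose_mg / (0.18 mg/umol * V_mL * t_min)
= 4.54 / (0.18 * 1.0 * 75)
= 0.3363 FPU/mL

0.3363 FPU/mL


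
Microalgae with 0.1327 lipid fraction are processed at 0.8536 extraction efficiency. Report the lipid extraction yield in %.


Y = lipid_content * extraction_eff * 100
= 0.1327 * 0.8536 * 100
= 11.3273%

11.3273%


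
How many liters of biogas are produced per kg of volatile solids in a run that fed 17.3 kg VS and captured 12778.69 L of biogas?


Y = V / VS
= 12778.69 / 17.3
= 738.6526 L/kg VS

738.6526 L/kg VS


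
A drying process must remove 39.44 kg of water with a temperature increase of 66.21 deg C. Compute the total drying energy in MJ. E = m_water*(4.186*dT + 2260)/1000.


E = m_water * (4.186 * dT + 2260) / 1000
= 39.44 * (4.186 * 66.21 + 2260) / 1000
= 100.0654 MJ

100.0654 MJ


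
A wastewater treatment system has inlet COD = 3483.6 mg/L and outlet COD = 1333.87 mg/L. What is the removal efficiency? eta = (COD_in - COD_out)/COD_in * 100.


eta = (COD_in - COD_out) / COD_in * 100
= (3483.6 - 1333.87) / 3483.6 * 100
= 61.7100%

61.7100%


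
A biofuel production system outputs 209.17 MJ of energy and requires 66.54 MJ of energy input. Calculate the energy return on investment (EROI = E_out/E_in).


EROI = E_out / E_in
= 209.17 / 66.54
= 3.1435

3.1435


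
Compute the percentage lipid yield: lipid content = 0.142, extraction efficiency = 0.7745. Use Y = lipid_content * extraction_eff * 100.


Y = lipid_content * extraction_eff * 100
= 0.142 * 0.7745 * 100
= 10.9979%

10.9979%


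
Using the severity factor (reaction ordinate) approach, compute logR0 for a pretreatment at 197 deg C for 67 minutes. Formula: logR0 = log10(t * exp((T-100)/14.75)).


logR0 = log10(t * exp((T - 100) / 14.75))
= log10(67 * exp((197 - 100) / 14.75))
= 4.6821

4.6821


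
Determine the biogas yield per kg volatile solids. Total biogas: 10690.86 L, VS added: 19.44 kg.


Y = V / VS
= 10690.86 / 19.44
= 549.9414 L/kg VS

549.9414 L/kg VS


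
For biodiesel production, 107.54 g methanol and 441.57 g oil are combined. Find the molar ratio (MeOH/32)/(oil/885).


Molar ratio = n_MeOH / n_oil = (MeOH/32) / (oil/885) = (MeOH * 885) / (32 * oil)
= (107.54 * 885) / (32 * 441.57)
= 6.7354

6.7354


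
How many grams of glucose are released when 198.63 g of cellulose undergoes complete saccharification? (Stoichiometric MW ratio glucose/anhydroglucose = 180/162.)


glucose = cellulose * 180/162
= 198.63 * 180/162
= 220.7000 g

220.7000 g


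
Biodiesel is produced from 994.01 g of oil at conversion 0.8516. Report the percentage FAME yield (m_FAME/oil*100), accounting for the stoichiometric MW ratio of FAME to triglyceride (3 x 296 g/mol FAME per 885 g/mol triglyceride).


m_FAME = oil * conv * (3 * 296 / 885) = oil * conv * (888/885)
= 994.01 * 0.8516 * 888 / 885
= 849.3684 g
Y = m_FAME / oil * 100 = conv * (888/885) * 100
= 0.8516 * 888 / 885 * 100
= 85.45%

85.45%


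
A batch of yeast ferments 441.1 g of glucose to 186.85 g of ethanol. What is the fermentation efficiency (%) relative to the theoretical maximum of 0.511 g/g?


Fermentation efficiency = (actual / (0.511 * glucose)) * 100
= (186.85 / (0.511 * 441.1)) * 100
= 82.8963%

82.8963%


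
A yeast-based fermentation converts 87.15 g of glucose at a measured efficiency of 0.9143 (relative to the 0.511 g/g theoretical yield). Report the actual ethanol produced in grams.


Actual ethanol: m = 0.511 * 87.15 * 0.9143
m = 40.7171 g

40.7171 g


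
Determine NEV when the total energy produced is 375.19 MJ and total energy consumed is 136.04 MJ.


NEV = E_out - E_in
= 375.19 - 136.04
= 239.1500 MJ

239.1500 MJ


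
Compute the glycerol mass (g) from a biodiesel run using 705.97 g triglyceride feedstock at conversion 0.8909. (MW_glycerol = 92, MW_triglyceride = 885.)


glycerol = oil * conv * (92/885)
= 705.97 * 0.8909 * 92 / 885
= 65.3822 g

65.3822 g


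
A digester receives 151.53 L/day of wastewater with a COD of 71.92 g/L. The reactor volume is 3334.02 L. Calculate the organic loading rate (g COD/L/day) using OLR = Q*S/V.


OLR = Q * S / V
= 151.53 * 71.92 / 3334.02
= 3.2687 g/L/day

3.2687 g/L/day


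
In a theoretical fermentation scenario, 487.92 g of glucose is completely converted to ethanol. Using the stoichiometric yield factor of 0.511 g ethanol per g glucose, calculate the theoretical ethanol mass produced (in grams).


Theoretical ethanol yield: m_EtOH = 0.511 * m_glucose
m_EtOH = 0.511 * 487.92 = 249.3271 g

249.3271 g


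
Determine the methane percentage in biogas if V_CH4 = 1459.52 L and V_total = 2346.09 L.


CH4% = V_CH4 / V_total * 100
= 1459.52 / 2346.09 * 100
= 62.2107%

62.2107%


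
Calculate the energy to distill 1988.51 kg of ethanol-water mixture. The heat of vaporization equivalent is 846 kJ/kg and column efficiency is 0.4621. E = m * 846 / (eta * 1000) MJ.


E = m * 846 / (eta * 1000)
= 1988.51 * 846 / (0.4621 * 1000)
= 3640.5095 MJ

3640.5095 MJ


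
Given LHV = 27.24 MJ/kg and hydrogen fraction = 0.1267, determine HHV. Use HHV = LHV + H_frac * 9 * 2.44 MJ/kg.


HHV = LHV + H_frac * 9 * 2.44
= 27.24 + 0.1267 * 9 * 2.44
= 30.0223 MJ/kg

30.0223 MJ/kg


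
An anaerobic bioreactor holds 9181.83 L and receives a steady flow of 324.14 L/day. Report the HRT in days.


HRT = V / Q
= 9181.83 / 324.14
= 28.3267 days

28.3267 days


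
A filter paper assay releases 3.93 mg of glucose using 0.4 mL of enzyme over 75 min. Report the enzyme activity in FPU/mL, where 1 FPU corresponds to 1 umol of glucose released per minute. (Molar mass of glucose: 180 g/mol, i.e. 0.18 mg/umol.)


Activity = glucose_mg / (0.18 mg/umol * V_mL * t_min)
= 3.93 / (0.18 * 0.4 * 75)
= 0.7278 FPU/mL

0.7278 FPU/mL


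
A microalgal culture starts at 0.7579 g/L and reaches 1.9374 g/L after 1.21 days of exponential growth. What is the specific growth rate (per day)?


mu = ln(X2/X1) / dt
= ln(1.9374/0.7579) / 1.21
= 0.7757 per day

0.7757 per day


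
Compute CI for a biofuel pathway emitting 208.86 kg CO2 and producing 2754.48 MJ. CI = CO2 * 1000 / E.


CI = CO2 * 1000 / E
= 208.86 * 1000 / 2754.48
= 75.8256 g CO2/MJ

75.8256 g CO2/MJ


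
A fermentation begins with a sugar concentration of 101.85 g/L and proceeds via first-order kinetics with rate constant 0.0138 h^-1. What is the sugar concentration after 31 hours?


S = S0 * exp(-k * t)
S = 101.85 * exp(-0.0138 * 31)
S = 66.4003 g/L

66.4003 g/L


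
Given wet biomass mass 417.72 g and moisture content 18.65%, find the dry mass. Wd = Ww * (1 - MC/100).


Wd = Ww * (1 - MC/100)
= 417.72 * (1 - 18.65/100)
= 339.8152 g

339.8152 g


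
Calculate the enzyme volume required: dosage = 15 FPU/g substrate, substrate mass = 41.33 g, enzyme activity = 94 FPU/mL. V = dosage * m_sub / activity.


V = dosage * m_sub / activity
V = 15 * 41.33 / 94
V = 6.5952 mL

6.5952 mL


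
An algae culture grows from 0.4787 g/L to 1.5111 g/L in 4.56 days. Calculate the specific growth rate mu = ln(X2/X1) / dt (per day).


mu = ln(X2/X1) / dt
= ln(1.5111/0.4787) / 4.56
= 0.2521 per day

0.2521 per day


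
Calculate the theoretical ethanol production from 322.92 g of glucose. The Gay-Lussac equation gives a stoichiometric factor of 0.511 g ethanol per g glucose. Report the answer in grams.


Theoretical ethanol yield: m_EtOH = 0.511 * m_glucose
m_EtOH = 0.511 * 322.92 = 165.0121 g

165.0121 g


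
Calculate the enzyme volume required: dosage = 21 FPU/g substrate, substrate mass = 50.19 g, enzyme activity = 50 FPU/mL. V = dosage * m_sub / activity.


V = dosage * m_sub / activity
V = 21 * 50.19 / 50
V = 21.0798 mL

21.0798 mL


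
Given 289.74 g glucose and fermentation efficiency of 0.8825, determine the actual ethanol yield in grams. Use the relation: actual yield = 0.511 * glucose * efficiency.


Actual ethanol: m = 0.511 * 289.74 * 0.8825
m = 130.6604 g

130.6604 g


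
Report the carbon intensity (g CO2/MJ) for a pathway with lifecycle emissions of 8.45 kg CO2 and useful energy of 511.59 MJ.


CI = CO2 * 1000 / E
= 8.45 * 1000 / 511.59
= 16.5171 g CO2/MJ

16.5171 g CO2/MJ


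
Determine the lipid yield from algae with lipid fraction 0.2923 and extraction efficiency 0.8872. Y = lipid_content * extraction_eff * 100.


Y = lipid_content * extraction_eff * 100
= 0.2923 * 0.8872 * 100
= 25.9329%

25.9329%


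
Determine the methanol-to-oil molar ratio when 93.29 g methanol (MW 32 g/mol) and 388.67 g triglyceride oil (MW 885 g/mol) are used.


Molar ratio = n_MeOH / n_oil = (MeOH/32) / (oil/885) = (MeOH * 885) / (32 * oil)
= (93.29 * 885) / (32 * 388.67)
= 6.6382

6.6382


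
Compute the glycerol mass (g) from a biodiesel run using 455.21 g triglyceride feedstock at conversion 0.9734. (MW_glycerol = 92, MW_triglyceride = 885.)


glycerol = oil * conv * (92/885)
= 455.21 * 0.9734 * 92 / 885
= 46.0625 g

46.0625 g


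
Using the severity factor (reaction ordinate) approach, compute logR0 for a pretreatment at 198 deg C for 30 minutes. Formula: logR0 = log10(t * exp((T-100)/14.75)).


logR0 = log10(t * exp((T - 100) / 14.75))
= log10(30 * exp((198 - 100) / 14.75))
= 4.3626

4.3626


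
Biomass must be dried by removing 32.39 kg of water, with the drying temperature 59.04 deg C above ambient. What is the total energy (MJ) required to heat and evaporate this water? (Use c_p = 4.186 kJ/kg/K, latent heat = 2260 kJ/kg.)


E = m_water * (4.186 * dT + 2260) / 1000
= 32.39 * (4.186 * 59.04 + 2260) / 1000
= 81.2063 MJ

81.2063 MJ


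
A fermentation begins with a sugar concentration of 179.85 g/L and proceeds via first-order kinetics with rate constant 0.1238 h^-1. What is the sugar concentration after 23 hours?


S = S0 * exp(-k * t)
S = 179.85 * exp(-0.1238 * 23)
S = 10.4304 g/L

10.4304 g/L


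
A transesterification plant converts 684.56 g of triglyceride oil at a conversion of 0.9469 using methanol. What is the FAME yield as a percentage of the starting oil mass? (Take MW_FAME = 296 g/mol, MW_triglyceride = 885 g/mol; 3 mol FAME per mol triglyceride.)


m_FAME = oil * conv * (3 * 296 / 885) = oil * conv * (888/885)
= 684.56 * 0.9469 * 888 / 885
= 650.4072 g
Y = m_FAME / oil * 100 = conv * (888/885) * 100
= 0.9469 * 888 / 885 * 100
= 95.01%

95.01%


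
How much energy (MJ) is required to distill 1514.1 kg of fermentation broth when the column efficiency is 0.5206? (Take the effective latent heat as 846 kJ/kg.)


E = m * 846 / (eta * 1000)
= 1514.1 * 846 / (0.5206 * 1000)
= 2460.4852 MJ

2460.4852 MJ


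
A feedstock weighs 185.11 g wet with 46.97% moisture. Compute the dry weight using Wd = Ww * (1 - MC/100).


Wd = Ww * (1 - MC/100)
= 185.11 * (1 - 46.97/100)
= 98.1638 g

98.1638 g


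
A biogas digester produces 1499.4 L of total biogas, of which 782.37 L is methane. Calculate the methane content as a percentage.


CH4% = V_CH4 / V_total * 100
= 782.37 / 1499.4 * 100
= 52.1789%

52.1789%


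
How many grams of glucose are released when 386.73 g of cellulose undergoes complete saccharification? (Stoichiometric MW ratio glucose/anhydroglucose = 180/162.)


glucose = cellulose * 180/162
= 386.73 * 180/162
= 429.7000 g

429.7000 g


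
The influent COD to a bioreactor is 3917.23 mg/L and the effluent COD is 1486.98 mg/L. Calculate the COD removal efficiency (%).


eta = (COD_in - COD_out) / COD_in * 100
= (3917.23 - 1486.98) / 3917.23 * 100
= 62.0400%

62.0400%


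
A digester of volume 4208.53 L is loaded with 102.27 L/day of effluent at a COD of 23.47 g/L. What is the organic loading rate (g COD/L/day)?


OLR = Q * S / V
= 102.27 * 23.47 / 4208.53
= 0.5703 g/L/day

0.5703 g/L/day


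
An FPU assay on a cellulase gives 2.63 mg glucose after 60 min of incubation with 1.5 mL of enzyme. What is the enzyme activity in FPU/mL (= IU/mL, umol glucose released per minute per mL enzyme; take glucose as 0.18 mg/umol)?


Activity = glucose_mg / (0.18 mg/umol * V_mL * t_min)
= 2.63 / (0.18 * 1.5 * 60)
= 0.1623 FPU/mL

0.1623 FPU/mL


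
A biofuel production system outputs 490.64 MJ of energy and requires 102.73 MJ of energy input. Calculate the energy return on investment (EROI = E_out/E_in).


EROI = E_out / E_in
= 490.64 / 102.73
= 4.7760

4.7760


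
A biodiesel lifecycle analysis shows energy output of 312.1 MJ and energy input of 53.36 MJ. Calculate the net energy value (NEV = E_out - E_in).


NEV = E_out - E_in
= 312.1 - 53.36
= 258.7400 MJ

258.7400 MJ


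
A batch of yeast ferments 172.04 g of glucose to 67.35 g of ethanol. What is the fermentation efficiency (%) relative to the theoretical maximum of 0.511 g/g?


Fermentation efficiency = (actual / (0.511 * glucose)) * 100
= (67.35 / (0.511 * 172.04)) * 100
= 76.6103%

76.6103%


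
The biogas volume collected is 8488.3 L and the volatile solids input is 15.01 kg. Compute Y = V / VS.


Y = V / VS
= 8488.3 / 15.01
= 565.5097 L/kg VS

565.5097 L/kg VS


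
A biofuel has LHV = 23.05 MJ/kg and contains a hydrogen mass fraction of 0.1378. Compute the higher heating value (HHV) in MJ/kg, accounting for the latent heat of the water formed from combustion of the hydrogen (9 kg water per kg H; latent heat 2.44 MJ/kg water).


HHV = LHV + H_frac * 9 * 2.44
= 23.05 + 0.1378 * 9 * 2.44
= 26.0761 MJ/kg

26.0761 MJ/kg


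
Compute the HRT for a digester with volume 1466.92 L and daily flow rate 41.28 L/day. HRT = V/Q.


HRT = V / Q
= 1466.92 / 41.28
= 35.5359 days

35.5359 days


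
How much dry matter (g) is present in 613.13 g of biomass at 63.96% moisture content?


Wd = Ww * (1 - MC/100)
= 613.13 * (1 - 63.96/100)
= 220.9721 g

220.9721 g


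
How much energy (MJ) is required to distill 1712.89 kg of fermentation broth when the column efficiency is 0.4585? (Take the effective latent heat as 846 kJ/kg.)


E = m * 846 / (eta * 1000)
= 1712.89 * 846 / (0.4585 * 1000)
= 3160.5342 MJ

3160.5342 MJ


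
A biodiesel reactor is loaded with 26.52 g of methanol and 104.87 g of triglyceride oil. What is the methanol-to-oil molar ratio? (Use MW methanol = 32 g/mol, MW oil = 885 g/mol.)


Molar ratio = n_MeOH / n_oil = (MeOH/32) / (oil/885) = (MeOH * 885) / (32 * oil)
= (26.52 * 885) / (32 * 104.87)
= 6.9938

6.9938


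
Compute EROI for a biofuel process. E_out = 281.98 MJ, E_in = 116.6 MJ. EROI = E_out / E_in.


EROI = E_out / E_in
= 281.98 / 116.6
= 2.4184

2.4184


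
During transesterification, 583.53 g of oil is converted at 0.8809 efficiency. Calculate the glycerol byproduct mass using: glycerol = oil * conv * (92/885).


glycerol = oil * conv * (92/885)
= 583.53 * 0.8809 * 92 / 885
= 53.4361 g

53.4361 g


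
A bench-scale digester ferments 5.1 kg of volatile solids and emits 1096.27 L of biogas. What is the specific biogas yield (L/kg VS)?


Y = V / VS
= 1096.27 / 5.1
= 214.9549 L/kg VS

214.9549 L/kg VS


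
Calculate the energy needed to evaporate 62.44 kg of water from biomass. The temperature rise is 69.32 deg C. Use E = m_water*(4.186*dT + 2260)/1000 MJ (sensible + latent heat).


E = m_water * (4.186 * dT + 2260) / 1000
= 62.44 * (4.186 * 69.32 + 2260) / 1000
= 159.2328 MJ

159.2328 MJ


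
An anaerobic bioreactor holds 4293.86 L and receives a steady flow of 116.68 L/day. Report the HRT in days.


HRT = V / Q
= 4293.86 / 116.68
= 36.8003 days

36.8003 days


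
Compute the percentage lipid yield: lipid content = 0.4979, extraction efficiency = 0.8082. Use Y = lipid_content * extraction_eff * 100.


Y = lipid_content * extraction_eff * 100
= 0.4979 * 0.8082 * 100
= 40.2403%

40.2403%


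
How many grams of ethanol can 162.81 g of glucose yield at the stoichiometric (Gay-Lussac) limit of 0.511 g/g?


Theoretical ethanol yield: m_EtOH = 0.511 * m_glucose
m_EtOH = 0.511 * 162.81 = 83.1959 g

83.1959 g


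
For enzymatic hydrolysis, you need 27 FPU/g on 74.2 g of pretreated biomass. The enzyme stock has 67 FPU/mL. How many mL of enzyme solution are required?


V = dosage * m_sub / activity
V = 27 * 74.2 / 67
V = 29.9015 mL

29.9015 mL


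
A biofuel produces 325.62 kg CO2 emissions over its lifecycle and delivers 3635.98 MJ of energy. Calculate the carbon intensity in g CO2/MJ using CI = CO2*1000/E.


CI = CO2 * 1000 / E
= 325.62 * 1000 / 3635.98
= 89.5549 g CO2/MJ

89.5549 g CO2/MJ


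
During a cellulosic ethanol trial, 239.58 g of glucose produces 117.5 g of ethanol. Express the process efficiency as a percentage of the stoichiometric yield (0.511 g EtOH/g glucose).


Fermentation efficiency = (actual / (0.511 * glucose)) * 100
= (117.5 / (0.511 * 239.58)) * 100
= 95.9768%

95.9768%


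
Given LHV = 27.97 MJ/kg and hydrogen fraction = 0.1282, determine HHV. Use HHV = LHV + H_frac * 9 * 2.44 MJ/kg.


HHV = LHV + H_frac * 9 * 2.44
= 27.97 + 0.1282 * 9 * 2.44
= 30.7853 MJ/kg

30.7853 MJ/kg


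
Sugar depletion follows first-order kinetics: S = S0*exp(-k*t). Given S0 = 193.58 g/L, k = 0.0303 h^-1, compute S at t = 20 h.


S = S0 * exp(-k * t)
S = 193.58 * exp(-0.0303 * 20)
S = 105.6034 g/L

105.6034 g/L


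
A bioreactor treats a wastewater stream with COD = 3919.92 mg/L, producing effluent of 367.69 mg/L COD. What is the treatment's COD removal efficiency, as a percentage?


eta = (COD_in - COD_out) / COD_in * 100
= (3919.92 - 367.69) / 3919.92 * 100
= 90.6200%

90.6200%


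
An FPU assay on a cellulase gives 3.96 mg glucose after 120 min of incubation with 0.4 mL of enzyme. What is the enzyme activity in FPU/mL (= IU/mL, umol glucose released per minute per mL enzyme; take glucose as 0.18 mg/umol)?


Activity = glucose_mg / (0.18 mg/umol * V_mL * t_min)
= 3.96 / (0.18 * 0.4 * 120)
= 0.4583 FPU/mL

0.4583 FPU/mL


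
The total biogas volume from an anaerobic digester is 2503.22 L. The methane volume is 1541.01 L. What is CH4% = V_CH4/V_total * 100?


CH4% = V_CH4 / V_total * 100
= 1541.01 / 2503.22 * 100
= 61.5611%

61.5611%


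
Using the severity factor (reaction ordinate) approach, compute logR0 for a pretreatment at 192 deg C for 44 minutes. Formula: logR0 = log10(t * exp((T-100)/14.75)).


logR0 = log10(t * exp((T - 100) / 14.75))
= log10(44 * exp((192 - 100) / 14.75))
= 4.3523

4.3523


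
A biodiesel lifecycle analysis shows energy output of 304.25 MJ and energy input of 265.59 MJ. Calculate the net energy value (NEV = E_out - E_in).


NEV = E_out - E_in
= 304.25 - 265.59
= 38.6600 MJ

38.6600 MJ


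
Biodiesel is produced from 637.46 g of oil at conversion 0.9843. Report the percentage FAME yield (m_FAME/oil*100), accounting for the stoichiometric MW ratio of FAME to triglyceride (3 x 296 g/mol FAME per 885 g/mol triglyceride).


m_FAME = oil * conv * (3 * 296 / 885) = oil * conv * (888/885)
= 637.46 * 0.9843 * 888 / 885
= 629.5788 g
Y = m_FAME / oil * 100 = conv * (888/885) * 100
= 0.9843 * 888 / 885 * 100
= 98.76%

98.76%
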